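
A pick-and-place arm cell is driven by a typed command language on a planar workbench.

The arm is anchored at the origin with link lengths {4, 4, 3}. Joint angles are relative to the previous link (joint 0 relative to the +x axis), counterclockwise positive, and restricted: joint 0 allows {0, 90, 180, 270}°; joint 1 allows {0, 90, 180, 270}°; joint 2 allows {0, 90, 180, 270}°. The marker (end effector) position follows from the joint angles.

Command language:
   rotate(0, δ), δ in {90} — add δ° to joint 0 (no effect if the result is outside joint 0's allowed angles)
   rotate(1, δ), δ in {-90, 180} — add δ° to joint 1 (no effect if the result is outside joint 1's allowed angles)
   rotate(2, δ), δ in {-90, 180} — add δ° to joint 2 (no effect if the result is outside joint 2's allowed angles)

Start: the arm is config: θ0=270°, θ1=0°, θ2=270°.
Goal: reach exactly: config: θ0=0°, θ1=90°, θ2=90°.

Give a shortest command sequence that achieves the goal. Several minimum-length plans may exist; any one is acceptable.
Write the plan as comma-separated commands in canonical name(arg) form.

rotate(2, 180), rotate(1, 180), rotate(0, 90), rotate(1, -90)

from: config: θ0=270°, θ1=0°, θ2=270°
1. rotate(2, 180) → config: θ0=270°, θ1=0°, θ2=90°
2. rotate(1, 180) → config: θ0=270°, θ1=180°, θ2=90°
3. rotate(0, 90) → config: θ0=0°, θ1=180°, θ2=90°
4. rotate(1, -90) → config: θ0=0°, θ1=90°, θ2=90°
minimal: 4 command(s), checked below 4.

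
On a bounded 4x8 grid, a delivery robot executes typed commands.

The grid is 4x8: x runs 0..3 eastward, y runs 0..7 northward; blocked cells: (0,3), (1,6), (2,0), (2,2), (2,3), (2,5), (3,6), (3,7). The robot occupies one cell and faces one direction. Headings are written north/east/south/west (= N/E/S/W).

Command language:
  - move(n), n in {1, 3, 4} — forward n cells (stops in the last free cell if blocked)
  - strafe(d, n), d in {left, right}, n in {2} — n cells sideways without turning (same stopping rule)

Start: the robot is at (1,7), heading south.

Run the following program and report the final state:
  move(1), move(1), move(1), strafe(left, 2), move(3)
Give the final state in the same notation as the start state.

at (2,6), heading south

from: at (1,7), heading south
1. move(1) → at (1,7), heading south
2. move(1) → at (1,7), heading south
3. move(1) → at (1,7), heading south
4. strafe(left, 2) → at (2,7), heading south
5. move(3) → at (2,6), heading south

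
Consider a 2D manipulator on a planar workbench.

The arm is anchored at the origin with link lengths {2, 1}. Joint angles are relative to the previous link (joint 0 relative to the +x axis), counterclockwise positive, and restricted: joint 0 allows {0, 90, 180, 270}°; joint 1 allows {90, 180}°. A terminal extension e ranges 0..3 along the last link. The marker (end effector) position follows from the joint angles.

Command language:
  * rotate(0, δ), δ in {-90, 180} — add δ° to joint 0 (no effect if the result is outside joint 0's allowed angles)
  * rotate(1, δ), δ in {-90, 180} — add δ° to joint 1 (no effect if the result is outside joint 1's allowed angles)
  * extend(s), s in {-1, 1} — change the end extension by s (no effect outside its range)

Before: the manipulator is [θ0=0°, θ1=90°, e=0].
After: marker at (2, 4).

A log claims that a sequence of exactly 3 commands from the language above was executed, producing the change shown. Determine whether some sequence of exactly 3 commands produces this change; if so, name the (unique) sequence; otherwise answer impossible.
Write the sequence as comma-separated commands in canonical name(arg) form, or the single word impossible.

extend(1), extend(1), extend(1)

start: [θ0=0°, θ1=90°, e=0]
1. extend(1) → [θ0=0°, θ1=90°, e=1]
2. extend(1) → [θ0=0°, θ1=90°, e=2]
3. extend(1) → [θ0=0°, θ1=90°, e=3]
all 216 alternatives checked — unique.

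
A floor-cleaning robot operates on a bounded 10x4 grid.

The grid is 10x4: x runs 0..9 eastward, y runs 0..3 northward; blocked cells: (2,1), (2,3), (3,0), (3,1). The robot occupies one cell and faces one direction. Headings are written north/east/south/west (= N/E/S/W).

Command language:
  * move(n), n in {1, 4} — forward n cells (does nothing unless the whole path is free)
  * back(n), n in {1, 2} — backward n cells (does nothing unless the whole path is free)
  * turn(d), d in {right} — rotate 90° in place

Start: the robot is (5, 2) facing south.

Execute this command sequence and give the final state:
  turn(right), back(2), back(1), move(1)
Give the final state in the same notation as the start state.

(7, 2) facing west

from: (5, 2) facing south
t=1 turn(right) ⇒ (5, 2) facing west
t=2 back(2) ⇒ (7, 2) facing west
t=3 back(1) ⇒ (8, 2) facing west
t=4 move(1) ⇒ (7, 2) facing west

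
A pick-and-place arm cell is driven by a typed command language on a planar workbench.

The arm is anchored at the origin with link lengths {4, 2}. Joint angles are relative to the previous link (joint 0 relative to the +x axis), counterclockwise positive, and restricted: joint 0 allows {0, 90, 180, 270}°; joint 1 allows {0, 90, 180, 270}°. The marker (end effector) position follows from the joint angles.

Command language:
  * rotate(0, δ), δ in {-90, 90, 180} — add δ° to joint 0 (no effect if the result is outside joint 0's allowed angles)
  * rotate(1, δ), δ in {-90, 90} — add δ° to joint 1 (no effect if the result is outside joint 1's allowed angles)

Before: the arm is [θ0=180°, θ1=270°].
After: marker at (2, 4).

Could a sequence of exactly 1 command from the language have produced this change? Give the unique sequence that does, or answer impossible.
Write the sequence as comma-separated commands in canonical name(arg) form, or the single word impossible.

from: [θ0=180°, θ1=270°]
t=1 rotate(0, -90) ⇒ [θ0=90°, θ1=270°]
no rival 1-sequence matches.

rotate(0, -90)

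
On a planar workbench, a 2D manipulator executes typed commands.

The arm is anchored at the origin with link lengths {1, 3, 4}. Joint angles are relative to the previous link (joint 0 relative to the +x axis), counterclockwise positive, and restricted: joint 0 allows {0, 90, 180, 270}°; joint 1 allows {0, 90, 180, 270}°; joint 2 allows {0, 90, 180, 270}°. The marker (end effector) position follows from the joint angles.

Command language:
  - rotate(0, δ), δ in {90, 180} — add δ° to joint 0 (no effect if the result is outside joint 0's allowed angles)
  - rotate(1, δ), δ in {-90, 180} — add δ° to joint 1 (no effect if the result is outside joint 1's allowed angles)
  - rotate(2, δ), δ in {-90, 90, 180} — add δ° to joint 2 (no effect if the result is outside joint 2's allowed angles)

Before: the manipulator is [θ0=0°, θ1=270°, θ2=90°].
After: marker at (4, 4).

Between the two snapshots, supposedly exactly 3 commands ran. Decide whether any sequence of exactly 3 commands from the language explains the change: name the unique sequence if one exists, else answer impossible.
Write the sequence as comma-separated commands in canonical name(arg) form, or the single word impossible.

rotate(1, -90), rotate(1, -90), rotate(1, -90)

from: [θ0=0°, θ1=270°, θ2=90°]
step 1 (rotate(1, -90)): [θ0=0°, θ1=180°, θ2=90°]
step 2 (rotate(1, -90)): [θ0=0°, θ1=90°, θ2=90°]
step 3 (rotate(1, -90)): [θ0=0°, θ1=0°, θ2=90°]
no rival 3-sequence matches.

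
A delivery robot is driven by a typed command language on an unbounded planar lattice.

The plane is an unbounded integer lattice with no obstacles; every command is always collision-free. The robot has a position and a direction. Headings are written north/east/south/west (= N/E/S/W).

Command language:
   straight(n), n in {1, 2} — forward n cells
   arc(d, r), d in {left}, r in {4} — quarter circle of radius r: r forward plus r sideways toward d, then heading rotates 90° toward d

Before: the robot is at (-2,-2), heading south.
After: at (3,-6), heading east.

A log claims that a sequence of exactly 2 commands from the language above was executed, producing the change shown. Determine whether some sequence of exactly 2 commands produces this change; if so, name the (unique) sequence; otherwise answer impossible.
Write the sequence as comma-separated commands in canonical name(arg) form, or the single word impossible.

arc(left, 4), straight(1)

key: position moved to (3,-6) AND the heading swung to E — translation plus rotation needed
from: at (-2,-2), heading south
step 1 (arc(left, 4)): at (2,-6), heading east
step 2 (straight(1)): at (3,-6), heading east
uniquely the one of 9 2-step routes that fits.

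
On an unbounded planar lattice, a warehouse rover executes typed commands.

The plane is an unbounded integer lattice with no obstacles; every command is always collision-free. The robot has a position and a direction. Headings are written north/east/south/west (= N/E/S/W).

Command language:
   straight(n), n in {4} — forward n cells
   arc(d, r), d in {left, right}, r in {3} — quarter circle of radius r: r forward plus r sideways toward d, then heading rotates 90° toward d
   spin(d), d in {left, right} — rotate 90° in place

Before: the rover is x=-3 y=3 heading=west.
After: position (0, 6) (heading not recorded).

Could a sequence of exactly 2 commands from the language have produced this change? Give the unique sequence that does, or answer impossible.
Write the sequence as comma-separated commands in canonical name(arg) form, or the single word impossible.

spin(right), arc(right, 3)

key: running arc(right, 3) before spin(right) would end elsewhere — order is forced
begin: x=-3 y=3 heading=west
t=1 spin(right) ⇒ x=-3 y=3 heading=north
t=2 arc(right, 3) ⇒ x=0 y=6 heading=east
no rival 2-sequence matches.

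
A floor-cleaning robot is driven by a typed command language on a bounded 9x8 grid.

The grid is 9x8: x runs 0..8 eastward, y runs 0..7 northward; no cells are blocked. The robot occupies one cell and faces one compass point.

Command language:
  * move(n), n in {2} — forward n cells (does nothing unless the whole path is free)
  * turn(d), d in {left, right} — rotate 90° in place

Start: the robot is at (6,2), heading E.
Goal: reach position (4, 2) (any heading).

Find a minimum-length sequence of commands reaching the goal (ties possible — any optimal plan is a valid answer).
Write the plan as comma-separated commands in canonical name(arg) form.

t0: at (6,2), heading E
[1] after turn(left): at (6,2), heading N
[2] after turn(left): at (6,2), heading W
[3] after move(2): at (4,2), heading W
minimal: 3 command(s), checked below 3.

turn(left), turn(left), move(2)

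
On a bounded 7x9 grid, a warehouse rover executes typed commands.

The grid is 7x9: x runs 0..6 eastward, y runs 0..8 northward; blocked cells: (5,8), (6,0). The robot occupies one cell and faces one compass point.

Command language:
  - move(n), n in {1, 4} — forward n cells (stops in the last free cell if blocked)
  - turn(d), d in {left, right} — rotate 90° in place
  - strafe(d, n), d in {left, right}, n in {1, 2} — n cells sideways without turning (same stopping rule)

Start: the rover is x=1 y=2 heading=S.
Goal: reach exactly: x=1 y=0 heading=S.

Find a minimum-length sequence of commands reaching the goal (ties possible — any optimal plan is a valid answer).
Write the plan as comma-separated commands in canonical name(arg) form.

from: x=1 y=2 heading=S
1. move(4) → x=1 y=0 heading=S
shorter routes all fall short; 1 is best.

move(4)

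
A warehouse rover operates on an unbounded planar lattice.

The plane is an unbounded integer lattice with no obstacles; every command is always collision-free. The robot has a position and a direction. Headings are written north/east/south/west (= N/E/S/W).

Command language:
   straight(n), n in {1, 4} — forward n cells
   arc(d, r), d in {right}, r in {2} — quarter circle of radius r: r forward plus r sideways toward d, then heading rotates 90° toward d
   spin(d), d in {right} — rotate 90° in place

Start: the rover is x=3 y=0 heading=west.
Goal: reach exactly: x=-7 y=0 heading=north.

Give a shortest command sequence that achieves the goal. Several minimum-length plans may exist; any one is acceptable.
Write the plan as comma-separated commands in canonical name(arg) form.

straight(4), straight(4), straight(1), straight(1), spin(right)

from: x=3 y=0 heading=west
t=1 straight(4) ⇒ x=-1 y=0 heading=west
t=2 straight(4) ⇒ x=-5 y=0 heading=west
t=3 straight(1) ⇒ x=-6 y=0 heading=west
t=4 straight(1) ⇒ x=-7 y=0 heading=west
t=5 spin(right) ⇒ x=-7 y=0 heading=north
shorter routes all fall short; 5 is best.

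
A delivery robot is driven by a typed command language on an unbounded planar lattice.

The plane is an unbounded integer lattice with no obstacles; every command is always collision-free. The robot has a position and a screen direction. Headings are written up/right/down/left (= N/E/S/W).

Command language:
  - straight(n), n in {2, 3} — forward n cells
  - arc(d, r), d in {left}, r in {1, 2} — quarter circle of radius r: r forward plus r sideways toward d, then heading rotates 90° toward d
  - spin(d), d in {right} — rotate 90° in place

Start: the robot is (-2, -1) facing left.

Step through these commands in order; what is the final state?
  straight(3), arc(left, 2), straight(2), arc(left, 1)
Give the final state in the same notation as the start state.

initial: (-2, -1) facing left
[1] after straight(3): (-5, -1) facing left
[2] after arc(left, 2): (-7, -3) facing down
[3] after straight(2): (-7, -5) facing down
[4] after arc(left, 1): (-6, -6) facing right

(-6, -6) facing right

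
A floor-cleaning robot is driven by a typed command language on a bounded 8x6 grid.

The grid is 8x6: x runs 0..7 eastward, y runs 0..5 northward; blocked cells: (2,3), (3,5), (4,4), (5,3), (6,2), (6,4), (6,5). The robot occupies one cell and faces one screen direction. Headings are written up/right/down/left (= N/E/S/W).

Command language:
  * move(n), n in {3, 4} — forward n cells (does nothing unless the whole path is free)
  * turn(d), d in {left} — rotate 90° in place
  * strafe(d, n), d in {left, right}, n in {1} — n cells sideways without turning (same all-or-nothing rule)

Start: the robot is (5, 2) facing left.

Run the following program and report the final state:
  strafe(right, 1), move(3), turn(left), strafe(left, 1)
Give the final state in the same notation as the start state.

start: (5, 2) facing left
t=1 strafe(right, 1) ⇒ (5, 2) facing left
t=2 move(3) ⇒ (2, 2) facing left
t=3 turn(left) ⇒ (2, 2) facing down
t=4 strafe(left, 1) ⇒ (3, 2) facing down

(3, 2) facing down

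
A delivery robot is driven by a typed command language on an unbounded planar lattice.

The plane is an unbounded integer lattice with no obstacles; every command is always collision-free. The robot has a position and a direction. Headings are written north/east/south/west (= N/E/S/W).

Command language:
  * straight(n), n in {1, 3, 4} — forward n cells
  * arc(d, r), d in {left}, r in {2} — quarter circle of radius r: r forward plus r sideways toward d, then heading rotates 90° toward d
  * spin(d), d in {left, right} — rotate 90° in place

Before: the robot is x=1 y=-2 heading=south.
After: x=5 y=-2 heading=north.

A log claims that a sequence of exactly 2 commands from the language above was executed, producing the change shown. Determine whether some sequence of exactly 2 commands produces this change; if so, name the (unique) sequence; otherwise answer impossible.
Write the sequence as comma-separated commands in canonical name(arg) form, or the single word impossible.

arc(left, 2), arc(left, 2)

key: cell and facing (now N) both changed — the 2 commands mix motion and turning
t0: x=1 y=-2 heading=south
1. arc(left, 2) → x=3 y=-4 heading=east
2. arc(left, 2) → x=5 y=-2 heading=north
no rival 2-sequence matches.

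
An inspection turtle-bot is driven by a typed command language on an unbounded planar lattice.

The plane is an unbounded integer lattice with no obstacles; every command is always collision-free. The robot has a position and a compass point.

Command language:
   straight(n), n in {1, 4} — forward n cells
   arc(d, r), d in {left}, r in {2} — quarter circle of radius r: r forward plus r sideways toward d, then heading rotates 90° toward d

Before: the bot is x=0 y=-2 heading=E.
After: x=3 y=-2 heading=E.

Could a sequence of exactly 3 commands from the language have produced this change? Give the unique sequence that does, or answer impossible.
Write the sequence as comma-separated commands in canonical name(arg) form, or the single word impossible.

straight(1), straight(1), straight(1)

key: heading stays E — no command in the sequence turns
from: x=0 y=-2 heading=E
t=1 straight(1) ⇒ x=1 y=-2 heading=E
t=2 straight(1) ⇒ x=2 y=-2 heading=E
t=3 straight(1) ⇒ x=3 y=-2 heading=E
all 27 alternatives checked — unique.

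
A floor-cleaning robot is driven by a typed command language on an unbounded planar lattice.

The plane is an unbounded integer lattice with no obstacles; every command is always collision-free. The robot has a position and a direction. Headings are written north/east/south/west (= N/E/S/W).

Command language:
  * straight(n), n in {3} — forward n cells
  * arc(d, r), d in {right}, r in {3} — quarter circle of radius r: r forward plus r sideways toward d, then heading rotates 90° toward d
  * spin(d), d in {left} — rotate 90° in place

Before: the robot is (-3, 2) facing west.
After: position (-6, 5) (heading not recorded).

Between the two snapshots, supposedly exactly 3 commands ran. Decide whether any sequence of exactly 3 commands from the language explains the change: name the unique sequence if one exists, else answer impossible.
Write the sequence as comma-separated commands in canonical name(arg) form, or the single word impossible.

key: order matters: swapping arc(right, 3) and spin(left) lands elsewhere
from: (-3, 2) facing west
1. arc(right, 3) → (-6, 5) facing north
2. spin(left) → (-6, 5) facing west
3. spin(left) → (-6, 5) facing south
no rival 3-sequence matches.

arc(right, 3), spin(left), spin(left)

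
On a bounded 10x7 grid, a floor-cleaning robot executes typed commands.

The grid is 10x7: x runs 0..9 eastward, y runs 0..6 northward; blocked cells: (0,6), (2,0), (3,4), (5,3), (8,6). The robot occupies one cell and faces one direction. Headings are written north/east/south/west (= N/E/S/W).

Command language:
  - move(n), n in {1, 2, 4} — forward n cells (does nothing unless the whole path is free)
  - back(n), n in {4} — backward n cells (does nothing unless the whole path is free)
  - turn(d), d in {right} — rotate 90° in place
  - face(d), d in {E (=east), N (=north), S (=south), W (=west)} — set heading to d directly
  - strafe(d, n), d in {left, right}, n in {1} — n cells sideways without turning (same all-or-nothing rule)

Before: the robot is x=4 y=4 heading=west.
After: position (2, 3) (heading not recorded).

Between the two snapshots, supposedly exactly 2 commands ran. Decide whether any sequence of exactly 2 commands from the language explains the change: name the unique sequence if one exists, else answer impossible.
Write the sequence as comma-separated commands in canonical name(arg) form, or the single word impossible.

strafe(left, 1), move(2)

key: order matters: swapping strafe(left, 1) and move(2) lands elsewhere
begin: x=4 y=4 heading=west
t=1 strafe(left, 1) ⇒ x=4 y=3 heading=west
t=2 move(2) ⇒ x=2 y=3 heading=west
uniquely the one of 121 2-step routes that fits.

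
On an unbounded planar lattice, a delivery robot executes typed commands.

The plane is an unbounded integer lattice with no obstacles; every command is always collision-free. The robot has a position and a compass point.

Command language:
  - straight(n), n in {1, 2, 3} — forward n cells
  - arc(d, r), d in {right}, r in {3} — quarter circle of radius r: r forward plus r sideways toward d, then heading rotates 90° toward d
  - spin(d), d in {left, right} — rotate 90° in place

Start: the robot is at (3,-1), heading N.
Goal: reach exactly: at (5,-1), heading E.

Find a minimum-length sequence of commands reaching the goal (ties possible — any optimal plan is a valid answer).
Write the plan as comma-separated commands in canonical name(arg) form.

begin: at (3,-1), heading N
[1] after spin(right): at (3,-1), heading E
[2] after straight(2): at (5,-1), heading E
shorter routes all fall short; 2 is best.

spin(right), straight(2)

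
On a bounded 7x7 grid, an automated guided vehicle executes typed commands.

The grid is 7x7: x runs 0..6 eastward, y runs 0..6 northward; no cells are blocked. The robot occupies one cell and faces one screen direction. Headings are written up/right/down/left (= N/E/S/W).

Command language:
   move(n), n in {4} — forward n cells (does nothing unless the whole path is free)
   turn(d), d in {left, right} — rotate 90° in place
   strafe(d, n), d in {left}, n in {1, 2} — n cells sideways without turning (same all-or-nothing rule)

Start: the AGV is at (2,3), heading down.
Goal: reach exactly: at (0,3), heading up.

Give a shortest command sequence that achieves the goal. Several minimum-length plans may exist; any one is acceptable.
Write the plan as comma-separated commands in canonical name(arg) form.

turn(right), turn(right), strafe(left, 2)

from: at (2,3), heading down
step 1 (turn(right)): at (2,3), heading left
step 2 (turn(right)): at (2,3), heading up
step 3 (strafe(left, 2)): at (0,3), heading up
minimal: 3 command(s), checked below 3.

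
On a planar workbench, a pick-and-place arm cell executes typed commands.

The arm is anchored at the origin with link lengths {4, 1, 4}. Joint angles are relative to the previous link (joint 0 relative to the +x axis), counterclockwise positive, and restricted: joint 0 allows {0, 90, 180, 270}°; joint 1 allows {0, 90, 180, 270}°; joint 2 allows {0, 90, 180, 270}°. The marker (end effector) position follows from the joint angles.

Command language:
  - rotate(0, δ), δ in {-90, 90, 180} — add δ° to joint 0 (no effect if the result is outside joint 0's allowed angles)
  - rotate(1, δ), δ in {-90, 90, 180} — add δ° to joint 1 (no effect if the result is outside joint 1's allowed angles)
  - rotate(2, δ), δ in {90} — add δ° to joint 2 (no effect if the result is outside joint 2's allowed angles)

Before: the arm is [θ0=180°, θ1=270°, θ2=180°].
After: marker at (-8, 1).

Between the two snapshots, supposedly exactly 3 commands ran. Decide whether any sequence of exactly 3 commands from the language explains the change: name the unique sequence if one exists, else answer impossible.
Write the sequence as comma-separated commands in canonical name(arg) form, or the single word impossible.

rotate(2, 90), rotate(2, 90), rotate(2, 90)

initial: [θ0=180°, θ1=270°, θ2=180°]
[1] after rotate(2, 90): [θ0=180°, θ1=270°, θ2=270°]
[2] after rotate(2, 90): [θ0=180°, θ1=270°, θ2=0°]
[3] after rotate(2, 90): [θ0=180°, θ1=270°, θ2=90°]
uniquely the one of 343 3-step routes that fits.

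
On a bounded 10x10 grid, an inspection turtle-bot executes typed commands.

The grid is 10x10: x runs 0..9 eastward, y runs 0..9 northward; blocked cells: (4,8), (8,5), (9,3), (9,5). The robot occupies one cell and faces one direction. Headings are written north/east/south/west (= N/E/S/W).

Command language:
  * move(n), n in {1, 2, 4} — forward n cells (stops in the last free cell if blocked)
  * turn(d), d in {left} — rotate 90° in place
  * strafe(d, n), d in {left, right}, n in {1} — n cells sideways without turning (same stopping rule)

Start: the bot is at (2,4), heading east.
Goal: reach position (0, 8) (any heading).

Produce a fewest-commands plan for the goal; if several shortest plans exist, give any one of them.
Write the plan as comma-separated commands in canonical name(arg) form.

turn(left), strafe(left, 1), strafe(left, 1), move(4)

start: at (2,4), heading east
1. turn(left) → at (2,4), heading north
2. strafe(left, 1) → at (1,4), heading north
3. strafe(left, 1) → at (0,4), heading north
4. move(4) → at (0,8), heading north
shorter routes all fall short; 4 is best.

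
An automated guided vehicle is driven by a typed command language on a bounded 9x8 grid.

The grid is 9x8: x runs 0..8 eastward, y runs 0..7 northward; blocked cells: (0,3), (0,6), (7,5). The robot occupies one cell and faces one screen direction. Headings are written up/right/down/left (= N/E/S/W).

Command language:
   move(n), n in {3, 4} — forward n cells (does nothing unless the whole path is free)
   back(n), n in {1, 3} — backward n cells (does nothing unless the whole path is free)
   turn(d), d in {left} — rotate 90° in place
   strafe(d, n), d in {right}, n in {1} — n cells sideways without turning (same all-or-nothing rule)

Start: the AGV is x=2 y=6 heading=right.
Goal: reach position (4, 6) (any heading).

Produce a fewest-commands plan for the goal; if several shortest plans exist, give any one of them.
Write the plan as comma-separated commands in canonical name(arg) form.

t0: x=2 y=6 heading=right
1. move(3) → x=5 y=6 heading=right
2. back(1) → x=4 y=6 heading=right
shorter routes all fall short; 2 is best.

move(3), back(1)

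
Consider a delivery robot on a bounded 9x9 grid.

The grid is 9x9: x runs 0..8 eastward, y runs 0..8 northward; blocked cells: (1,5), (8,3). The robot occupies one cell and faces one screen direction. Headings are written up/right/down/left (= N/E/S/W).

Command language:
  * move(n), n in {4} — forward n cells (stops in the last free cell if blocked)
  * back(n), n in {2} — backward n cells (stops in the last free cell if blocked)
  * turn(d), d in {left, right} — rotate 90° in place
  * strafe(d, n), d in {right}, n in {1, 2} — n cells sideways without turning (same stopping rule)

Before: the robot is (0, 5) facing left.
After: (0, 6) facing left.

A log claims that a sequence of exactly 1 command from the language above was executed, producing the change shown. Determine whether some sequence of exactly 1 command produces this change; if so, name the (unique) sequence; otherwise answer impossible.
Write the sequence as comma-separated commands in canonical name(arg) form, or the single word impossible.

key: heading stays W — the single command does not turn
from: (0, 5) facing left
[1] after strafe(right, 1): (0, 6) facing left
uniquely the one of 6 1-step routes that fits.

strafe(right, 1)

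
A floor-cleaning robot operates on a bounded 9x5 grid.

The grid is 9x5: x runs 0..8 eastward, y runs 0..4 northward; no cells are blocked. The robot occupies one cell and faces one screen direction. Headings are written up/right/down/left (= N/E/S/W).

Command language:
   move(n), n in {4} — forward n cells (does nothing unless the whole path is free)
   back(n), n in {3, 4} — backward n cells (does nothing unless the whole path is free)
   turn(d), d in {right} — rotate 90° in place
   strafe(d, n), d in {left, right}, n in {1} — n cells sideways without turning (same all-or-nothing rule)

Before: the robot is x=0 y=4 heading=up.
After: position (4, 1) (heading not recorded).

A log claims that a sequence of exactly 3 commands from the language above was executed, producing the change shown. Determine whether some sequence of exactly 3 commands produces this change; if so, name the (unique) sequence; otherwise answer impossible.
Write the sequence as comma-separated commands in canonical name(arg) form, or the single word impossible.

key: order matters: swapping back(3) and move(4) lands elsewhere
begin: x=0 y=4 heading=up
step 1 (back(3)): x=0 y=1 heading=up
step 2 (turn(right)): x=0 y=1 heading=right
step 3 (move(4)): x=4 y=1 heading=right
all 216 alternatives checked — unique.

back(3), turn(right), move(4)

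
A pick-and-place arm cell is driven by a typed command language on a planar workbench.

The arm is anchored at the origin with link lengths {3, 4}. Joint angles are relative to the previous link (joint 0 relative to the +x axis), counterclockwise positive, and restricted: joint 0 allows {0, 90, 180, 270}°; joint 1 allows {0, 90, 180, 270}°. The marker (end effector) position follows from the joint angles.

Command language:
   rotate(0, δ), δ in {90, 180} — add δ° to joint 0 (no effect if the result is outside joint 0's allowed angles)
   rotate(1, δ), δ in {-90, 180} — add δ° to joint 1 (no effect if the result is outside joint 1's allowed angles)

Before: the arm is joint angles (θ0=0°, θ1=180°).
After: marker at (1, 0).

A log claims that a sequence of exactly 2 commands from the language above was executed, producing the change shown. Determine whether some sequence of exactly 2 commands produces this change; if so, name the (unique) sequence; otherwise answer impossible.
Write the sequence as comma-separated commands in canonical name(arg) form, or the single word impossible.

rotate(0, 90), rotate(0, 90)

begin: joint angles (θ0=0°, θ1=180°)
[1] after rotate(0, 90): joint angles (θ0=90°, θ1=180°)
[2] after rotate(0, 90): joint angles (θ0=180°, θ1=180°)
uniquely the one of 16 2-step routes that fits.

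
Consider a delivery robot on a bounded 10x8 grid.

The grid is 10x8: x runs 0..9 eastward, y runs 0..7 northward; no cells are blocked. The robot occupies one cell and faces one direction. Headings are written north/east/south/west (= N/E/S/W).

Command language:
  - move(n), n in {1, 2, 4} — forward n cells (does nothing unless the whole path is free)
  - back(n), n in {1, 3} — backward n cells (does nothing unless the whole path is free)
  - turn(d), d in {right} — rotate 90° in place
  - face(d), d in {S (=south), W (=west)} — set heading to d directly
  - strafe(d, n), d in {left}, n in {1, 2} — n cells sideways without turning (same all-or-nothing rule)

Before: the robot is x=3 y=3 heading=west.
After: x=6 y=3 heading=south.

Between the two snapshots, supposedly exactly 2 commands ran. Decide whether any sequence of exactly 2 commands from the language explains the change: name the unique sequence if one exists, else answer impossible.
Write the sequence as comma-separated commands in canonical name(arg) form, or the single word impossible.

back(3), face(S)

key: position moved to (6,3) AND the heading swung to S — translation plus rotation needed
from: x=3 y=3 heading=west
1. back(3) → x=6 y=3 heading=west
2. face(S) → x=6 y=3 heading=south
uniquely the one of 100 2-step routes that fits.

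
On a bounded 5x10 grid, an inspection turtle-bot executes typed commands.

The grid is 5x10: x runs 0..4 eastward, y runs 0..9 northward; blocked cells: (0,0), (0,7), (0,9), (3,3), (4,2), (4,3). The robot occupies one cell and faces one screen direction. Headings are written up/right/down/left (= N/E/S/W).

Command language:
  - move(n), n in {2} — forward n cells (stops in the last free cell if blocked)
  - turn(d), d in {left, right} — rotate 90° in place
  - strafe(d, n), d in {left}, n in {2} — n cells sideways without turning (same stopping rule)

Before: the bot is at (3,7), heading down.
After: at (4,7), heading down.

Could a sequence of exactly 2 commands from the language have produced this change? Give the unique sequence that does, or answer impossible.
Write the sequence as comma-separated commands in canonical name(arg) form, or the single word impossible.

key: heading stays S — no command in the sequence turns
initial: at (3,7), heading down
step 1 (strafe(left, 2)): at (4,7), heading down
step 2 (strafe(left, 2)): at (4,7), heading down
all 16 alternatives checked — unique.

strafe(left, 2), strafe(left, 2)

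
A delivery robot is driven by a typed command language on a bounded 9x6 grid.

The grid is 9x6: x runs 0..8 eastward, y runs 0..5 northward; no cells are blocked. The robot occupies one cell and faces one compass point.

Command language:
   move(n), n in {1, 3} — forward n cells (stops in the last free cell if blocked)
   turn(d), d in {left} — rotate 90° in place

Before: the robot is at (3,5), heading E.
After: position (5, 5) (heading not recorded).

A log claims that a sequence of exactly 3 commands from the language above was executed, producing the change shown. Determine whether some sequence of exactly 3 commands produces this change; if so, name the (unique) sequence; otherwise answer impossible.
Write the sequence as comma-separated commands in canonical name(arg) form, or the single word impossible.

key: order matters: swapping move(1) and turn(left) lands elsewhere
begin: at (3,5), heading E
step 1 (move(1)): at (4,5), heading E
step 2 (move(1)): at (5,5), heading E
step 3 (turn(left)): at (5,5), heading N
uniquely the one of 27 3-step routes that fits.

move(1), move(1), turn(left)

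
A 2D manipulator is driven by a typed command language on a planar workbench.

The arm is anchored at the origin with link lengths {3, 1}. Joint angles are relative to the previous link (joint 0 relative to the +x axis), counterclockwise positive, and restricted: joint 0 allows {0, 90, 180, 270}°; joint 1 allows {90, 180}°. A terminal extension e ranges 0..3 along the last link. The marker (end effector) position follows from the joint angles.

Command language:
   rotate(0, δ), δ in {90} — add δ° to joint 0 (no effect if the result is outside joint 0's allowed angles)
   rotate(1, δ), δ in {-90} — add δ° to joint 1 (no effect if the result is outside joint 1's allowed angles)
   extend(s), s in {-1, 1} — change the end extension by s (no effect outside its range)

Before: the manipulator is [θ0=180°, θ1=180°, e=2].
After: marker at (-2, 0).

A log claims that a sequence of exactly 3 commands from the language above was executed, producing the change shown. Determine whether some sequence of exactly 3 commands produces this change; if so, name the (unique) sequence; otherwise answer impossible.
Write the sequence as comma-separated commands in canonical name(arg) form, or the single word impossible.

extend(-1), extend(-1), extend(-1)

begin: [θ0=180°, θ1=180°, e=2]
t=1 extend(-1) ⇒ [θ0=180°, θ1=180°, e=1]
t=2 extend(-1) ⇒ [θ0=180°, θ1=180°, e=0]
t=3 extend(-1) ⇒ [θ0=180°, θ1=180°, e=0]
no other 3-command option fits: unique.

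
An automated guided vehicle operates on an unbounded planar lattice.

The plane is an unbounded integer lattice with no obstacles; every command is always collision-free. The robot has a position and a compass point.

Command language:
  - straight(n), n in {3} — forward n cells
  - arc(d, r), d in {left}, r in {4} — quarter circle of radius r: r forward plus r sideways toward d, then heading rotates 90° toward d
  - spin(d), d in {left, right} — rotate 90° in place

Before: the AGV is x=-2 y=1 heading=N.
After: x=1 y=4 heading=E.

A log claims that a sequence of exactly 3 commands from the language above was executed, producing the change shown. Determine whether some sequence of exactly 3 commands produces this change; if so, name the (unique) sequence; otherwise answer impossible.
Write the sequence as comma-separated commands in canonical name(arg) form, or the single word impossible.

key: cell and facing (now E) both changed — the 3 commands mix motion and turning
initial: x=-2 y=1 heading=N
1. straight(3) → x=-2 y=4 heading=N
2. spin(right) → x=-2 y=4 heading=E
3. straight(3) → x=1 y=4 heading=E
no other 3-command option fits: unique.

straight(3), spin(right), straight(3)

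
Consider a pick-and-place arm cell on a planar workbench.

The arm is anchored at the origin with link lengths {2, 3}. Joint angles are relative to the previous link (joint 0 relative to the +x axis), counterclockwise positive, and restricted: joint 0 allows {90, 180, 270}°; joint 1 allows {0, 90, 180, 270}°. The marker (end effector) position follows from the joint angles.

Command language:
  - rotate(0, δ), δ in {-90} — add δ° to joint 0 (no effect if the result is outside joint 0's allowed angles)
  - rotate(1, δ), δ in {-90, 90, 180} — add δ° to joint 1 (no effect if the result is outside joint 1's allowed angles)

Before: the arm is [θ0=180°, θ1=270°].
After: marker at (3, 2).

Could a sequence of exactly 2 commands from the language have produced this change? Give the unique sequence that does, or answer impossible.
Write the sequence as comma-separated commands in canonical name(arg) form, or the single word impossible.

from: [θ0=180°, θ1=270°]
[1] after rotate(0, -90): [θ0=90°, θ1=270°]
[2] after rotate(0, -90): [θ0=90°, θ1=270°]
no other 2-command option fits: unique.

rotate(0, -90), rotate(0, -90)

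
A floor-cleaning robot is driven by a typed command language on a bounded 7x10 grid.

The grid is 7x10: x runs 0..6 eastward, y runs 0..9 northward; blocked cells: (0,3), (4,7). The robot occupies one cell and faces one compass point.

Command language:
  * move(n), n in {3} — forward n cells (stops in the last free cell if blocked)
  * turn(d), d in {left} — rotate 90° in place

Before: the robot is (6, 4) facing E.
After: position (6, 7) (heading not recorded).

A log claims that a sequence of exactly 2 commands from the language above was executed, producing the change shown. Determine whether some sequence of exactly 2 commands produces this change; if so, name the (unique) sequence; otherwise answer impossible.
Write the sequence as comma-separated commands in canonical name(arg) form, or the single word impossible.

key: running move(3) before turn(left) would end elsewhere — order is forced
initial: (6, 4) facing E
1. turn(left) → (6, 4) facing N
2. move(3) → (6, 7) facing N
no other 2-command option fits: unique.

turn(left), move(3)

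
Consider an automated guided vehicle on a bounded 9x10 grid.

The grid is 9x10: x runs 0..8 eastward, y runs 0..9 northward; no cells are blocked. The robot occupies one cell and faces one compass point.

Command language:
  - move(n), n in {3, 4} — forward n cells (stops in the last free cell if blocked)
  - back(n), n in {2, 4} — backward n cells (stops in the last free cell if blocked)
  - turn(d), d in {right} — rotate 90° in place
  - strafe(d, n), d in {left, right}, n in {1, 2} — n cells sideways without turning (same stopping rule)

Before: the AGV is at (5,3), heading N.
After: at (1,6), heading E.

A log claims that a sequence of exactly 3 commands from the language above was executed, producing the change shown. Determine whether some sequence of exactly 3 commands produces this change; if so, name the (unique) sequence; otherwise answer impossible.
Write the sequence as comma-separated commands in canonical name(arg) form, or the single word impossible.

key: position moved to (1,6) AND the heading swung to E — translation plus rotation needed
initial: at (5,3), heading N
[1] after move(3): at (5,6), heading N
[2] after turn(right): at (5,6), heading E
[3] after back(4): at (1,6), heading E
no other 3-command option fits: unique.

move(3), turn(right), back(4)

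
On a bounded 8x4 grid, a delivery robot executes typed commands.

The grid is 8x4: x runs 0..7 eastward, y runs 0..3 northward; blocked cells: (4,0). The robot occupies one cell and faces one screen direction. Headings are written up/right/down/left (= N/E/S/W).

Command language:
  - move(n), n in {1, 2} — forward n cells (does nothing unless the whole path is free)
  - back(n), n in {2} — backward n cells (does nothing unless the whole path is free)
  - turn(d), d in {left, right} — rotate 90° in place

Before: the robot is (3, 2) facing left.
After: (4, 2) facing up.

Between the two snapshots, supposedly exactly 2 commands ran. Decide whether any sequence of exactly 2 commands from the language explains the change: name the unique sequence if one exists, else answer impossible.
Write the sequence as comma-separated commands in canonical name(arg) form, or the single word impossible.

impossible

every 2-command combo misses the target.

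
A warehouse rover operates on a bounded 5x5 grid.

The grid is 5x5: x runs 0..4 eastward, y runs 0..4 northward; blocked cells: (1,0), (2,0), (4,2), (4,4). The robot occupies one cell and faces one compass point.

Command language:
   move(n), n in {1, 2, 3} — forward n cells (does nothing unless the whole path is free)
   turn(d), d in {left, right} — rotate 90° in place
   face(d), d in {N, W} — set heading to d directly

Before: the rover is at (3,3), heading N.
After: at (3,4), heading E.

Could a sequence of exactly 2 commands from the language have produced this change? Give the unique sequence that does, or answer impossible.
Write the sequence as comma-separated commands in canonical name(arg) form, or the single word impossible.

key: position moved to (3,4) AND the heading swung to E — translation plus rotation needed
t0: at (3,3), heading N
t=1 move(1) ⇒ at (3,4), heading N
t=2 turn(right) ⇒ at (3,4), heading E
no rival 2-sequence matches.

move(1), turn(right)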